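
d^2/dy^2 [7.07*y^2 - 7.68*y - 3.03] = 14.1400000000000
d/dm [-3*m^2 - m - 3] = -6*m - 1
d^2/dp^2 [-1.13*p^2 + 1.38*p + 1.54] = -2.26000000000000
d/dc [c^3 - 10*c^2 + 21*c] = 3*c^2 - 20*c + 21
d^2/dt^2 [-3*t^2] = -6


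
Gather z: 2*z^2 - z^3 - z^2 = -z^3 + z^2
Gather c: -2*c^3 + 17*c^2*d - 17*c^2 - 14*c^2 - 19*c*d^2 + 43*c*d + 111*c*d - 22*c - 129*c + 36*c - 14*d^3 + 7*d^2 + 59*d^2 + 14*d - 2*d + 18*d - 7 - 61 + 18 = -2*c^3 + c^2*(17*d - 31) + c*(-19*d^2 + 154*d - 115) - 14*d^3 + 66*d^2 + 30*d - 50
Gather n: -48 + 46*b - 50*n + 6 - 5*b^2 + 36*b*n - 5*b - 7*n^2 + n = -5*b^2 + 41*b - 7*n^2 + n*(36*b - 49) - 42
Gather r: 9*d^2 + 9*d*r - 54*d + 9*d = 9*d^2 + 9*d*r - 45*d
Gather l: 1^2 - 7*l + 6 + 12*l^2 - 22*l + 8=12*l^2 - 29*l + 15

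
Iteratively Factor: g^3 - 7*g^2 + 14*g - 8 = (g - 1)*(g^2 - 6*g + 8) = (g - 2)*(g - 1)*(g - 4)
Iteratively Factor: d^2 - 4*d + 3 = (d - 3)*(d - 1)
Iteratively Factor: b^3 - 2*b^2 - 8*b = (b - 4)*(b^2 + 2*b) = (b - 4)*(b + 2)*(b)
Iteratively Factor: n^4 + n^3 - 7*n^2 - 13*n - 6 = (n + 1)*(n^3 - 7*n - 6) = (n + 1)^2*(n^2 - n - 6) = (n - 3)*(n + 1)^2*(n + 2)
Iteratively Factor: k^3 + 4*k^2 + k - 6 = (k + 2)*(k^2 + 2*k - 3) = (k + 2)*(k + 3)*(k - 1)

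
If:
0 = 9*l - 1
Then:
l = 1/9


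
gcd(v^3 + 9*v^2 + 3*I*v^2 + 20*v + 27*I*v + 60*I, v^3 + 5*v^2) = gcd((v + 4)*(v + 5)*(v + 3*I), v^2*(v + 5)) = v + 5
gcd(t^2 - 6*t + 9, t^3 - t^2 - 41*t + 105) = t - 3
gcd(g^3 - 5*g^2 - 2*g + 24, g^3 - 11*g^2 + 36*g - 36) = g - 3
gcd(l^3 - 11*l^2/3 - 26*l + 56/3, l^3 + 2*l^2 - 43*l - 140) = l^2 - 3*l - 28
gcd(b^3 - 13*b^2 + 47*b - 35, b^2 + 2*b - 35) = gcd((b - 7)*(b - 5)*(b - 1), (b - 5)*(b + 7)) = b - 5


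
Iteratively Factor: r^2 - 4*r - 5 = (r - 5)*(r + 1)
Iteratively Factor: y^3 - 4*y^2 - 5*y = (y - 5)*(y^2 + y) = y*(y - 5)*(y + 1)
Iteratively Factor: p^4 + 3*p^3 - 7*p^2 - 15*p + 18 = (p + 3)*(p^3 - 7*p + 6) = (p - 2)*(p + 3)*(p^2 + 2*p - 3) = (p - 2)*(p + 3)^2*(p - 1)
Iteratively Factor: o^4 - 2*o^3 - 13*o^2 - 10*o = (o + 2)*(o^3 - 4*o^2 - 5*o) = (o + 1)*(o + 2)*(o^2 - 5*o) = (o - 5)*(o + 1)*(o + 2)*(o)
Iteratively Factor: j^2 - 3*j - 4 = (j - 4)*(j + 1)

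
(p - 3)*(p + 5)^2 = p^3 + 7*p^2 - 5*p - 75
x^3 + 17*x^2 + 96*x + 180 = (x + 5)*(x + 6)^2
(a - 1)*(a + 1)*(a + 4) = a^3 + 4*a^2 - a - 4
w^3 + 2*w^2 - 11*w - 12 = (w - 3)*(w + 1)*(w + 4)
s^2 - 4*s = s*(s - 4)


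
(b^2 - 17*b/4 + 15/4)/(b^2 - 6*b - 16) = (-4*b^2 + 17*b - 15)/(4*(-b^2 + 6*b + 16))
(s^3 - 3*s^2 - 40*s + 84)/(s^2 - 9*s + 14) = s + 6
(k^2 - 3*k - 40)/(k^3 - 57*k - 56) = (k + 5)/(k^2 + 8*k + 7)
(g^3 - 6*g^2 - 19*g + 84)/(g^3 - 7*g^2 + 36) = (g^2 - 3*g - 28)/(g^2 - 4*g - 12)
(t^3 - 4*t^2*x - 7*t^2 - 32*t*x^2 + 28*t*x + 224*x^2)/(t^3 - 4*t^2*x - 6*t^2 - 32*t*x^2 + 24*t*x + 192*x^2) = (t - 7)/(t - 6)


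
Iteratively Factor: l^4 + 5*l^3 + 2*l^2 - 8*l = (l + 4)*(l^3 + l^2 - 2*l) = (l - 1)*(l + 4)*(l^2 + 2*l) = (l - 1)*(l + 2)*(l + 4)*(l)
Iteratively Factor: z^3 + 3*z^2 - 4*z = (z + 4)*(z^2 - z) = z*(z + 4)*(z - 1)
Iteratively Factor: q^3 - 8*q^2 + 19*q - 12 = (q - 3)*(q^2 - 5*q + 4) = (q - 3)*(q - 1)*(q - 4)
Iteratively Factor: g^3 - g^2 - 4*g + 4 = (g + 2)*(g^2 - 3*g + 2) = (g - 2)*(g + 2)*(g - 1)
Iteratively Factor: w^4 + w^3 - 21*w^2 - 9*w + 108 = (w - 3)*(w^3 + 4*w^2 - 9*w - 36) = (w - 3)^2*(w^2 + 7*w + 12) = (w - 3)^2*(w + 3)*(w + 4)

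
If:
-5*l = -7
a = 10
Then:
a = 10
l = 7/5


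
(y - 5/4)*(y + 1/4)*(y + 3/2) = y^3 + y^2/2 - 29*y/16 - 15/32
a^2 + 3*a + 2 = (a + 1)*(a + 2)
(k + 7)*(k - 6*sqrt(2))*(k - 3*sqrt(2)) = k^3 - 9*sqrt(2)*k^2 + 7*k^2 - 63*sqrt(2)*k + 36*k + 252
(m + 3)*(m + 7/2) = m^2 + 13*m/2 + 21/2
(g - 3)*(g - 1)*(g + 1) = g^3 - 3*g^2 - g + 3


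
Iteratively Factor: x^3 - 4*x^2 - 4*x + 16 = (x - 4)*(x^2 - 4) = (x - 4)*(x + 2)*(x - 2)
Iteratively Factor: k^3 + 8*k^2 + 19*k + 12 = (k + 1)*(k^2 + 7*k + 12) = (k + 1)*(k + 3)*(k + 4)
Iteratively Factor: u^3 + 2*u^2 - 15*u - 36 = (u + 3)*(u^2 - u - 12) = (u + 3)^2*(u - 4)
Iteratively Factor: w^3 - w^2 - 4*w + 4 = (w - 2)*(w^2 + w - 2) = (w - 2)*(w - 1)*(w + 2)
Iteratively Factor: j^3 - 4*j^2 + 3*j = (j - 1)*(j^2 - 3*j) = j*(j - 1)*(j - 3)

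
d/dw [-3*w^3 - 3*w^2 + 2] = 3*w*(-3*w - 2)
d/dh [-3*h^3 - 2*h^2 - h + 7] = -9*h^2 - 4*h - 1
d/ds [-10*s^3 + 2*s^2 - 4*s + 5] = -30*s^2 + 4*s - 4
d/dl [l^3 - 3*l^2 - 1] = 3*l*(l - 2)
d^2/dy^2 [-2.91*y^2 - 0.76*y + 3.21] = -5.82000000000000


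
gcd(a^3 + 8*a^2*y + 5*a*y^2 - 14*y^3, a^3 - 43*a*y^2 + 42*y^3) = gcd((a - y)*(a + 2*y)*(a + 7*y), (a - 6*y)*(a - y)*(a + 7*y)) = -a^2 - 6*a*y + 7*y^2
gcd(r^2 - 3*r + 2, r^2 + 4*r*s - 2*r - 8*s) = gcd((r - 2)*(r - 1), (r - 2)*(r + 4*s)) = r - 2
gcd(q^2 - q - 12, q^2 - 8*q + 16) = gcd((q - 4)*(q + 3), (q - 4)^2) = q - 4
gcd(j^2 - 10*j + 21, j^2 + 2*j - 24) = 1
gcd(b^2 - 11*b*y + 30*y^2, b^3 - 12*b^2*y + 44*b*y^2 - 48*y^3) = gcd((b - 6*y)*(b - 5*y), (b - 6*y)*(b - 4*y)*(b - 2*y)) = -b + 6*y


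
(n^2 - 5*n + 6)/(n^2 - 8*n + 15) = (n - 2)/(n - 5)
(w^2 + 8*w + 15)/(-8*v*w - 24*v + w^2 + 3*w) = (-w - 5)/(8*v - w)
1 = 1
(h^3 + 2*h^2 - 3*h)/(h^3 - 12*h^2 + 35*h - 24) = h*(h + 3)/(h^2 - 11*h + 24)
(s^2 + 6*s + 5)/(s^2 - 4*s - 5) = (s + 5)/(s - 5)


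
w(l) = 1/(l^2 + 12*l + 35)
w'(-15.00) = 0.00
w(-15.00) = 0.01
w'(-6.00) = 0.00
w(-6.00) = -1.00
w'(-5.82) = -0.38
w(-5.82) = -1.03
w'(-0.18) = -0.01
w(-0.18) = 0.03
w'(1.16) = -0.01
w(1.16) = 0.02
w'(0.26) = -0.01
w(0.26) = 0.03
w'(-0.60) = -0.01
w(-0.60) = 0.04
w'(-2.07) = -0.04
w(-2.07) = 0.07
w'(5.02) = -0.00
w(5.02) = 0.01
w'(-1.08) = -0.02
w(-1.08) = 0.04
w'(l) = (-2*l - 12)/(l^2 + 12*l + 35)^2 = 2*(-l - 6)/(l^2 + 12*l + 35)^2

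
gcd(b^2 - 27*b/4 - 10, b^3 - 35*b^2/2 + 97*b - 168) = b - 8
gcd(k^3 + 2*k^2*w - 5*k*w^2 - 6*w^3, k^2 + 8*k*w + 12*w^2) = 1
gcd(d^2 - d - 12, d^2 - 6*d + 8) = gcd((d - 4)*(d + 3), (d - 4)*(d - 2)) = d - 4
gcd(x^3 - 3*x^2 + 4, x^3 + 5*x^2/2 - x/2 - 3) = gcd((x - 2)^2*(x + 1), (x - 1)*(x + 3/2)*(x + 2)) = 1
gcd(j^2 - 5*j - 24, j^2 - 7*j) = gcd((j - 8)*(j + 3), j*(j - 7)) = 1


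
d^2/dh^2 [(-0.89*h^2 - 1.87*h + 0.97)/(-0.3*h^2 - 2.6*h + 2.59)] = (1.11022302462516e-16*h^4 - 1.0518*h^3 + 3.62538*h^2 + 4.17834*h + 22.503798)/(0.027*h^6 + 0.702*h^5 + 5.3847*h^4 + 5.4548*h^3 - 46.48791*h^2 + 52.32318*h - 17.373979)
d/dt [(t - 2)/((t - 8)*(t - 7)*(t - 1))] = 2*(-t^3 + 11*t^2 - 32*t + 43)/(t^6 - 32*t^5 + 398*t^4 - 2384*t^3 + 6833*t^2 - 7952*t + 3136)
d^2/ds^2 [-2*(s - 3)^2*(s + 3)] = 12 - 12*s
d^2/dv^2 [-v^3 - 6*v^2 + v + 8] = -6*v - 12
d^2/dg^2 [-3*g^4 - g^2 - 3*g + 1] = -36*g^2 - 2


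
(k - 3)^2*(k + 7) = k^3 + k^2 - 33*k + 63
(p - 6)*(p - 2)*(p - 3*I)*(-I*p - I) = -I*p^4 - 3*p^3 + 7*I*p^3 + 21*p^2 - 4*I*p^2 - 12*p - 12*I*p - 36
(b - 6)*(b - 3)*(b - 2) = b^3 - 11*b^2 + 36*b - 36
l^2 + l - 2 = (l - 1)*(l + 2)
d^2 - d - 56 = (d - 8)*(d + 7)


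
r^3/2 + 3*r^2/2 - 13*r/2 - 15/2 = (r/2 + 1/2)*(r - 3)*(r + 5)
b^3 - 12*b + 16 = (b - 2)^2*(b + 4)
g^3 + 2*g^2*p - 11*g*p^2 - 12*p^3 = (g - 3*p)*(g + p)*(g + 4*p)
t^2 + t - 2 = (t - 1)*(t + 2)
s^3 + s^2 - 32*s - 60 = (s - 6)*(s + 2)*(s + 5)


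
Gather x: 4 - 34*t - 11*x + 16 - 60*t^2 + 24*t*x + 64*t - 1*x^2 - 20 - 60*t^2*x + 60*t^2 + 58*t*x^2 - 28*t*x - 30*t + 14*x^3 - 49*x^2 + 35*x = 14*x^3 + x^2*(58*t - 50) + x*(-60*t^2 - 4*t + 24)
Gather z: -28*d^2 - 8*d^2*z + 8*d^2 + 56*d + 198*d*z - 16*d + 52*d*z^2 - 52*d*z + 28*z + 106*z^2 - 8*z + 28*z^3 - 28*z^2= -20*d^2 + 40*d + 28*z^3 + z^2*(52*d + 78) + z*(-8*d^2 + 146*d + 20)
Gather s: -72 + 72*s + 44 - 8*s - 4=64*s - 32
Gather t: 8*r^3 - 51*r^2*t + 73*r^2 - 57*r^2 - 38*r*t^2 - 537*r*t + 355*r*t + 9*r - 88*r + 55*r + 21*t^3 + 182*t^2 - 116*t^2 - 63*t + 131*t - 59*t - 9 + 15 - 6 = 8*r^3 + 16*r^2 - 24*r + 21*t^3 + t^2*(66 - 38*r) + t*(-51*r^2 - 182*r + 9)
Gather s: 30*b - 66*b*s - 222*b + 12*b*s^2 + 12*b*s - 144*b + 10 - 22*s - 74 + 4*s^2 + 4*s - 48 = -336*b + s^2*(12*b + 4) + s*(-54*b - 18) - 112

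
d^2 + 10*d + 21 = (d + 3)*(d + 7)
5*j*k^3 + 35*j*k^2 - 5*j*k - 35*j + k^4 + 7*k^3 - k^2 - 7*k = (5*j + k)*(k - 1)*(k + 1)*(k + 7)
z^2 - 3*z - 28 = (z - 7)*(z + 4)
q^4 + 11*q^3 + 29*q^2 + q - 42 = (q - 1)*(q + 2)*(q + 3)*(q + 7)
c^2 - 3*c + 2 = (c - 2)*(c - 1)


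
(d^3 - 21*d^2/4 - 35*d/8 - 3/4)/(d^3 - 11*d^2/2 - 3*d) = (d + 1/4)/d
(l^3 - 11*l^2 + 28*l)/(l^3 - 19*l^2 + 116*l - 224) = l/(l - 8)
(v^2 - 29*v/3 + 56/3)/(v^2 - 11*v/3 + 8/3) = (v - 7)/(v - 1)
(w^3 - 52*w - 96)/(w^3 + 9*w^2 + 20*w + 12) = (w - 8)/(w + 1)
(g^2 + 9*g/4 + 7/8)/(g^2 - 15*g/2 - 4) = (g + 7/4)/(g - 8)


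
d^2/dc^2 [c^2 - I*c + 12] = 2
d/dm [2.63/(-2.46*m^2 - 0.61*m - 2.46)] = (12.9396*m + 1.6043)/(2.46*m^2 + 0.61*m + 2.46)^2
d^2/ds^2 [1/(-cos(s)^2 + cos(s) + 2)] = (-4*sin(s)^4 + 11*sin(s)^2 - 7*cos(s)/4 + 3*cos(3*s)/4 - 1)/(sin(s)^2 + cos(s) + 1)^3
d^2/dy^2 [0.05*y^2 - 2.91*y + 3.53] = 0.100000000000000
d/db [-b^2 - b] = -2*b - 1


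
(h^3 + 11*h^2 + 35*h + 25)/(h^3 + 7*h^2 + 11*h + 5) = (h + 5)/(h + 1)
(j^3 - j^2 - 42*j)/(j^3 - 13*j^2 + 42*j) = (j + 6)/(j - 6)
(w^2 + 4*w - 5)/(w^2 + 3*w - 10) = (w - 1)/(w - 2)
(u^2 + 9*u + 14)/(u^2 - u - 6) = (u + 7)/(u - 3)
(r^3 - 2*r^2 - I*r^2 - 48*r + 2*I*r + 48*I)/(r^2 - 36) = (r^2 - r*(8 + I) + 8*I)/(r - 6)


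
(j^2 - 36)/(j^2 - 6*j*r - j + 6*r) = (j^2 - 36)/(j^2 - 6*j*r - j + 6*r)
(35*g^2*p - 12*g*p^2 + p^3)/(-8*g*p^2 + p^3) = (-35*g^2 + 12*g*p - p^2)/(p*(8*g - p))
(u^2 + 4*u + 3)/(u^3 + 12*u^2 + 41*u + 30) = (u + 3)/(u^2 + 11*u + 30)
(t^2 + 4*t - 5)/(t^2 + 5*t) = (t - 1)/t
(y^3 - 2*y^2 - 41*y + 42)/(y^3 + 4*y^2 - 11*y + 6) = (y - 7)/(y - 1)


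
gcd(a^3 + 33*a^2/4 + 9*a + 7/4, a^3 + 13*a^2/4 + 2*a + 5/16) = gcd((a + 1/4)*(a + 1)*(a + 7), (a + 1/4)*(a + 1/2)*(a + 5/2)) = a + 1/4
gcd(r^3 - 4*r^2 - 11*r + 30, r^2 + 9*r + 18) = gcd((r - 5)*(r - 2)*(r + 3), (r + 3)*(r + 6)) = r + 3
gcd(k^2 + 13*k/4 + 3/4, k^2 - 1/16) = k + 1/4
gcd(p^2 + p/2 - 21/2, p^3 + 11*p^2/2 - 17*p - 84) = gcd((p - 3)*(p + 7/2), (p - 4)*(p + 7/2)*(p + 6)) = p + 7/2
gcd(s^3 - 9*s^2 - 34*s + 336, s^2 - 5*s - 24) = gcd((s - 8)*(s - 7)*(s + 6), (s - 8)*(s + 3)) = s - 8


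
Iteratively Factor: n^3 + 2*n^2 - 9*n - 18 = (n + 3)*(n^2 - n - 6) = (n - 3)*(n + 3)*(n + 2)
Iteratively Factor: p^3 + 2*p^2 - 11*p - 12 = (p + 4)*(p^2 - 2*p - 3) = (p + 1)*(p + 4)*(p - 3)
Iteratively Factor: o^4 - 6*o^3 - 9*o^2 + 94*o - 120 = (o - 5)*(o^3 - o^2 - 14*o + 24) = (o - 5)*(o - 3)*(o^2 + 2*o - 8) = (o - 5)*(o - 3)*(o + 4)*(o - 2)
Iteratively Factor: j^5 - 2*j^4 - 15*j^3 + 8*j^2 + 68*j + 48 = (j + 2)*(j^4 - 4*j^3 - 7*j^2 + 22*j + 24) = (j - 3)*(j + 2)*(j^3 - j^2 - 10*j - 8) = (j - 4)*(j - 3)*(j + 2)*(j^2 + 3*j + 2) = (j - 4)*(j - 3)*(j + 1)*(j + 2)*(j + 2)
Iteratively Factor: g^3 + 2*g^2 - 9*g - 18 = (g - 3)*(g^2 + 5*g + 6) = (g - 3)*(g + 2)*(g + 3)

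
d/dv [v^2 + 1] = 2*v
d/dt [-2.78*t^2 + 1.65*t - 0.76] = 1.65 - 5.56*t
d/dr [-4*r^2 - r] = -8*r - 1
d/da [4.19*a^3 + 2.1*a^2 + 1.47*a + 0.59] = 12.57*a^2 + 4.2*a + 1.47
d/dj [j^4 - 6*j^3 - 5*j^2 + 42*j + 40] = 4*j^3 - 18*j^2 - 10*j + 42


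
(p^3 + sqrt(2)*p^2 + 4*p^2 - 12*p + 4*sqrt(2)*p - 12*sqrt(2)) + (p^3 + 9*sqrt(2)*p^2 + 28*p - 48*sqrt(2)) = 2*p^3 + 4*p^2 + 10*sqrt(2)*p^2 + 4*sqrt(2)*p + 16*p - 60*sqrt(2)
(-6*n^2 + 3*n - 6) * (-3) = 18*n^2 - 9*n + 18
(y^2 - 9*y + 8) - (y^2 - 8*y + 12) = -y - 4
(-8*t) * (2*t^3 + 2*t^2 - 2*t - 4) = -16*t^4 - 16*t^3 + 16*t^2 + 32*t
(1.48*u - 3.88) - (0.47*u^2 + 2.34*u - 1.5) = -0.47*u^2 - 0.86*u - 2.38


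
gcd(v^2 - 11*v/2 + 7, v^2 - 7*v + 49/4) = v - 7/2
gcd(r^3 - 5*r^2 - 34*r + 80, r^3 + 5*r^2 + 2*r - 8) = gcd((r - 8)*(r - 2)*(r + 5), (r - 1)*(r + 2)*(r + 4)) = 1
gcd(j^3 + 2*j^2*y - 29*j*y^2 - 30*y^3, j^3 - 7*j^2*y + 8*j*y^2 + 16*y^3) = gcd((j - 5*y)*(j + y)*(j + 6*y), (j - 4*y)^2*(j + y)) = j + y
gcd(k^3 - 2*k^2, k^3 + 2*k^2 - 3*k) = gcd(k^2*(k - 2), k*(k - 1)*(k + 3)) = k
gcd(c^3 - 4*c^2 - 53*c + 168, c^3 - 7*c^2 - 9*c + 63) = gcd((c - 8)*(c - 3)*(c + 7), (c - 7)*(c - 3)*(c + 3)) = c - 3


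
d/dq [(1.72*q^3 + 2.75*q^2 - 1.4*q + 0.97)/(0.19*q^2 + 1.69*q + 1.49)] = (0.3268*q^4 + 5.8136*q^3 + 12.6019*q^2 + 7.8264*q - 3.7253)/(0.0361*q^4 + 0.6422*q^3 + 3.4223*q^2 + 5.0362*q + 2.2201)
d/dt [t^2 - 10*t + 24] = 2*t - 10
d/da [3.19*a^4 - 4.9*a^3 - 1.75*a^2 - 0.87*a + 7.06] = 12.76*a^3 - 14.7*a^2 - 3.5*a - 0.87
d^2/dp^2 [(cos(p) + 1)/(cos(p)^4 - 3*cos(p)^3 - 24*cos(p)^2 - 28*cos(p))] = (59*(1 - cos(p)^2)^2/cos(p)^3 - 76*sin(p)^6/cos(p)^3 - 9*cos(p)^4 - 23*cos(p)^3 - 83*cos(p)^2 + 616*tan(p)^2 + 384 - 30/cos(p) + 409/cos(p)^3)/((cos(p) - 7)^3*(cos(p) + 2)^4)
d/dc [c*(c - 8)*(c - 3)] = 3*c^2 - 22*c + 24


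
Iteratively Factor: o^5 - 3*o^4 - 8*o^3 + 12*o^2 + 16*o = (o)*(o^4 - 3*o^3 - 8*o^2 + 12*o + 16) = o*(o + 2)*(o^3 - 5*o^2 + 2*o + 8) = o*(o + 1)*(o + 2)*(o^2 - 6*o + 8) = o*(o - 4)*(o + 1)*(o + 2)*(o - 2)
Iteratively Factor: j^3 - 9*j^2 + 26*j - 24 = (j - 2)*(j^2 - 7*j + 12) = (j - 4)*(j - 2)*(j - 3)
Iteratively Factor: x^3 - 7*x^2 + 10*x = (x - 2)*(x^2 - 5*x) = (x - 5)*(x - 2)*(x)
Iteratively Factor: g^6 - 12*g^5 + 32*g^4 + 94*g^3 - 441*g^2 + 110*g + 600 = (g + 3)*(g^5 - 15*g^4 + 77*g^3 - 137*g^2 - 30*g + 200) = (g - 5)*(g + 3)*(g^4 - 10*g^3 + 27*g^2 - 2*g - 40) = (g - 5)*(g - 2)*(g + 3)*(g^3 - 8*g^2 + 11*g + 20) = (g - 5)*(g - 4)*(g - 2)*(g + 3)*(g^2 - 4*g - 5) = (g - 5)*(g - 4)*(g - 2)*(g + 1)*(g + 3)*(g - 5)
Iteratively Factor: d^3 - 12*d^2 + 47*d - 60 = (d - 3)*(d^2 - 9*d + 20) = (d - 5)*(d - 3)*(d - 4)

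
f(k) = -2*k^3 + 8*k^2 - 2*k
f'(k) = -6*k^2 + 16*k - 2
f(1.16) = 5.32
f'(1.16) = 8.49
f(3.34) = 8.05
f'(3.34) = -15.49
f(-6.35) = 847.38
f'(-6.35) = -345.54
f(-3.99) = 262.38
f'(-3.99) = -161.36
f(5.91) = -145.25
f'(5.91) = -117.01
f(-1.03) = 12.73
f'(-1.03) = -24.85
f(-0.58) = 4.24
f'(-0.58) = -13.30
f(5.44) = -96.11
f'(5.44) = -92.52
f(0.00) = 0.00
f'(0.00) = -2.00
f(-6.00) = 732.00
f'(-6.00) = -314.00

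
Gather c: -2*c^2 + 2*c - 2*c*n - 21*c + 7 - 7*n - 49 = -2*c^2 + c*(-2*n - 19) - 7*n - 42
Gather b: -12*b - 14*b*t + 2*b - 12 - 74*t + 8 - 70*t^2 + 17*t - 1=b*(-14*t - 10) - 70*t^2 - 57*t - 5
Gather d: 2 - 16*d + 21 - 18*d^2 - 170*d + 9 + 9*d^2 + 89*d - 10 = -9*d^2 - 97*d + 22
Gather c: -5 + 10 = 5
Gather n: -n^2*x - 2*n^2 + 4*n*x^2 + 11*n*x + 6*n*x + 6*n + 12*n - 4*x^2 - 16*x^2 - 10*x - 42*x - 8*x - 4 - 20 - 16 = n^2*(-x - 2) + n*(4*x^2 + 17*x + 18) - 20*x^2 - 60*x - 40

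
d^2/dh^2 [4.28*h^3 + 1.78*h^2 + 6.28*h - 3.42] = 25.68*h + 3.56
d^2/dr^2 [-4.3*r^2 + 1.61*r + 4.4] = -8.60000000000000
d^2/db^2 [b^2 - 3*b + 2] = 2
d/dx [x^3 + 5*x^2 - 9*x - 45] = 3*x^2 + 10*x - 9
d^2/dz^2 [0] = 0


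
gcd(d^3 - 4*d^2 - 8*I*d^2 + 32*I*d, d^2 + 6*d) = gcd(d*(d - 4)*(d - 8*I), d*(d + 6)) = d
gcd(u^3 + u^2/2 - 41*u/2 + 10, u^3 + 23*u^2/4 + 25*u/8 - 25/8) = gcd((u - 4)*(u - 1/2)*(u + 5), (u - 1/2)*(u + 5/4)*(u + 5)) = u^2 + 9*u/2 - 5/2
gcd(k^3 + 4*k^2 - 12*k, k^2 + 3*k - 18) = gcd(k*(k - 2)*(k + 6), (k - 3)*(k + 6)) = k + 6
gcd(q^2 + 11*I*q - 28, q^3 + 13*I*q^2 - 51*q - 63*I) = q + 7*I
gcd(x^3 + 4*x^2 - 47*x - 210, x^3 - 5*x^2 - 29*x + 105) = x^2 - 2*x - 35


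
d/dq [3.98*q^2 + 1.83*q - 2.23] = 7.96*q + 1.83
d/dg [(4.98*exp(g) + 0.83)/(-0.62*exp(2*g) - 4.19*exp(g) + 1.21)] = (3.0876*exp(2*g) + 1.0292*exp(g) + 9.5035)*exp(g)/(0.3844*exp(4*g) + 5.1956*exp(3*g) + 16.0557*exp(2*g) - 10.1398*exp(g) + 1.4641)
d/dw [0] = 0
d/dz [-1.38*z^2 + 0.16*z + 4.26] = 0.16 - 2.76*z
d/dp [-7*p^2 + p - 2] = 1 - 14*p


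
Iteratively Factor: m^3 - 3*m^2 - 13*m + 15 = (m - 5)*(m^2 + 2*m - 3) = (m - 5)*(m - 1)*(m + 3)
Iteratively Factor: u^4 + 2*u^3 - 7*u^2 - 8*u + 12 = (u + 2)*(u^3 - 7*u + 6) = (u + 2)*(u + 3)*(u^2 - 3*u + 2) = (u - 1)*(u + 2)*(u + 3)*(u - 2)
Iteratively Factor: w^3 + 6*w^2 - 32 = (w + 4)*(w^2 + 2*w - 8) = (w + 4)^2*(w - 2)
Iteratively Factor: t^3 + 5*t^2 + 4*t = (t + 4)*(t^2 + t) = t*(t + 4)*(t + 1)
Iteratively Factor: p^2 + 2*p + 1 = (p + 1)*(p + 1)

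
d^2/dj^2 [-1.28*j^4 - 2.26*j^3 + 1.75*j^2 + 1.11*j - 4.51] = -15.36*j^2 - 13.56*j + 3.5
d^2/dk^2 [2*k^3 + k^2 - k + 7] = 12*k + 2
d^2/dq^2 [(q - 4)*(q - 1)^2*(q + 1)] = 12*q^2 - 30*q + 6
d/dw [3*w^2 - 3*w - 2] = 6*w - 3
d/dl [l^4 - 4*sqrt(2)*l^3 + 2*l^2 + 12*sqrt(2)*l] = 4*l^3 - 12*sqrt(2)*l^2 + 4*l + 12*sqrt(2)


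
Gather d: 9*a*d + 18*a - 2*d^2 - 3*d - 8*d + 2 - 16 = 18*a - 2*d^2 + d*(9*a - 11) - 14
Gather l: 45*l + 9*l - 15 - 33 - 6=54*l - 54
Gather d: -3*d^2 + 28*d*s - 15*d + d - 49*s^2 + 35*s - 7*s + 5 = -3*d^2 + d*(28*s - 14) - 49*s^2 + 28*s + 5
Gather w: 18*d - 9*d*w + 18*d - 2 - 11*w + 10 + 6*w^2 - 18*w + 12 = 36*d + 6*w^2 + w*(-9*d - 29) + 20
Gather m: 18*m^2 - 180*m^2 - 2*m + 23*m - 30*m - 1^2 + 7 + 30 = -162*m^2 - 9*m + 36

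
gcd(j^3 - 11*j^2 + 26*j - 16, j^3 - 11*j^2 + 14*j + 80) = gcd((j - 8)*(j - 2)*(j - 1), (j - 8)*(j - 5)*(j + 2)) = j - 8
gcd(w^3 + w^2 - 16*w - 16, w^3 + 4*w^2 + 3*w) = w + 1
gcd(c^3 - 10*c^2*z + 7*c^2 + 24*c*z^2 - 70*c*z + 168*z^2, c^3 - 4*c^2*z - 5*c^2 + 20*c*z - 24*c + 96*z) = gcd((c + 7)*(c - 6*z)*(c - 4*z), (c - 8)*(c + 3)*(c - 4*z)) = -c + 4*z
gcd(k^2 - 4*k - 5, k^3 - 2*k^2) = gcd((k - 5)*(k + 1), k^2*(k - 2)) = 1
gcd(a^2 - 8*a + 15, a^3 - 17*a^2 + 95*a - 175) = a - 5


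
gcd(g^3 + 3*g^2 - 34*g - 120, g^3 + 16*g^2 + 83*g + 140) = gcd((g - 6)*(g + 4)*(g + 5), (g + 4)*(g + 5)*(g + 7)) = g^2 + 9*g + 20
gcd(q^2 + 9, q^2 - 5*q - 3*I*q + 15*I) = q - 3*I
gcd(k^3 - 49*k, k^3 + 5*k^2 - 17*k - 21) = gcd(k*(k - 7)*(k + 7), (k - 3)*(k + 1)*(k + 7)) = k + 7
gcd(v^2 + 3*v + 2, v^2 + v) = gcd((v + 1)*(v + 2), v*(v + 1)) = v + 1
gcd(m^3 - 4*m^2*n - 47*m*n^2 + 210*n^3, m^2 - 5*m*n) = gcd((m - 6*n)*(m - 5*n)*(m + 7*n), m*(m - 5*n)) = m - 5*n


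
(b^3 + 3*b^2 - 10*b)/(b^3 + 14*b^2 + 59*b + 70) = b*(b - 2)/(b^2 + 9*b + 14)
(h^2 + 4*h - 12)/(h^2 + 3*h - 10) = (h + 6)/(h + 5)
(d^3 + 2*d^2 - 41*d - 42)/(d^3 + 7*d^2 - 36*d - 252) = (d + 1)/(d + 6)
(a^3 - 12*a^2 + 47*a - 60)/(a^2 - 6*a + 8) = (a^2 - 8*a + 15)/(a - 2)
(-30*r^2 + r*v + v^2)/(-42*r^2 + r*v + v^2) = (-30*r^2 + r*v + v^2)/(-42*r^2 + r*v + v^2)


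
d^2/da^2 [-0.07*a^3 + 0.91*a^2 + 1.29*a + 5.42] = 1.82 - 0.42*a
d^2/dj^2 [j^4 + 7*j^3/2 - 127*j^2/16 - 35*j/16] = 12*j^2 + 21*j - 127/8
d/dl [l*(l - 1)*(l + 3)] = 3*l^2 + 4*l - 3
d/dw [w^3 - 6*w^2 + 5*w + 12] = 3*w^2 - 12*w + 5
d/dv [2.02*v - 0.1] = 2.02000000000000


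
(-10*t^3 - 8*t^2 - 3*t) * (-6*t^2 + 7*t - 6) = 60*t^5 - 22*t^4 + 22*t^3 + 27*t^2 + 18*t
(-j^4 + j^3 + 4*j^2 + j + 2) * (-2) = 2*j^4 - 2*j^3 - 8*j^2 - 2*j - 4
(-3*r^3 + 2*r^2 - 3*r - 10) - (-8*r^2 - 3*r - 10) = -3*r^3 + 10*r^2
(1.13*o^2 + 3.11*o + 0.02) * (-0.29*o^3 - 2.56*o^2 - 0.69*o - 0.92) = -0.3277*o^5 - 3.7947*o^4 - 8.7471*o^3 - 3.2367*o^2 - 2.875*o - 0.0184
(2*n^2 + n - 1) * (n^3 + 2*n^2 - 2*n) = 2*n^5 + 5*n^4 - 3*n^3 - 4*n^2 + 2*n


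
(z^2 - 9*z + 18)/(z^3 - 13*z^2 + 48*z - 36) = (z - 3)/(z^2 - 7*z + 6)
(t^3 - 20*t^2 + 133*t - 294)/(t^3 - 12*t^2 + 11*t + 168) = (t^2 - 13*t + 42)/(t^2 - 5*t - 24)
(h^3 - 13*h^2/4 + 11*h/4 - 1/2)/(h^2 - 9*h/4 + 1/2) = h - 1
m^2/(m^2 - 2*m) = m/(m - 2)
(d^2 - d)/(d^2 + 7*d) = (d - 1)/(d + 7)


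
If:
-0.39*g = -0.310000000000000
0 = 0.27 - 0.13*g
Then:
No Solution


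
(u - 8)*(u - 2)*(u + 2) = u^3 - 8*u^2 - 4*u + 32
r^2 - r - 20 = (r - 5)*(r + 4)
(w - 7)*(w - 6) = w^2 - 13*w + 42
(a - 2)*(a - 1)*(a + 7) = a^3 + 4*a^2 - 19*a + 14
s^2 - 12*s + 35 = (s - 7)*(s - 5)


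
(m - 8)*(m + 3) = m^2 - 5*m - 24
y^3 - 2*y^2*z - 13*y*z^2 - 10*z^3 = (y - 5*z)*(y + z)*(y + 2*z)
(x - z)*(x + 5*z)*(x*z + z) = x^3*z + 4*x^2*z^2 + x^2*z - 5*x*z^3 + 4*x*z^2 - 5*z^3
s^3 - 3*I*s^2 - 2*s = s*(s - 2*I)*(s - I)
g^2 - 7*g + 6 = (g - 6)*(g - 1)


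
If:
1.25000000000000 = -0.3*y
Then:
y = -4.17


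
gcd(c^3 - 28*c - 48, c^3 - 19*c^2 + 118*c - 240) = c - 6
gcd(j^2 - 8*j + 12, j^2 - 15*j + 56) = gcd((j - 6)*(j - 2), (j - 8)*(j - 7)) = 1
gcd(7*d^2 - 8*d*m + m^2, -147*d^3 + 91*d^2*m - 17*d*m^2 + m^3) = 7*d - m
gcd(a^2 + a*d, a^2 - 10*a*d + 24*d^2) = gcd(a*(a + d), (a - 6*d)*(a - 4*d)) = 1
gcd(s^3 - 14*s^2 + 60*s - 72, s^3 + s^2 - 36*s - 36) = s - 6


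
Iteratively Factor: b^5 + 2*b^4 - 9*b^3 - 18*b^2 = (b + 2)*(b^4 - 9*b^2) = b*(b + 2)*(b^3 - 9*b) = b^2*(b + 2)*(b^2 - 9) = b^2*(b - 3)*(b + 2)*(b + 3)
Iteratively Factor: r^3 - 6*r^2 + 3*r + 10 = (r - 2)*(r^2 - 4*r - 5) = (r - 2)*(r + 1)*(r - 5)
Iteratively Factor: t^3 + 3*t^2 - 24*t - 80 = (t + 4)*(t^2 - t - 20) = (t - 5)*(t + 4)*(t + 4)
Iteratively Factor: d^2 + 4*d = (d + 4)*(d)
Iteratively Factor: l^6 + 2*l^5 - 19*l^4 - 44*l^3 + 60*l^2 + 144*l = (l + 2)*(l^5 - 19*l^3 - 6*l^2 + 72*l) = l*(l + 2)*(l^4 - 19*l^2 - 6*l + 72) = l*(l + 2)*(l + 3)*(l^3 - 3*l^2 - 10*l + 24) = l*(l - 4)*(l + 2)*(l + 3)*(l^2 + l - 6) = l*(l - 4)*(l - 2)*(l + 2)*(l + 3)*(l + 3)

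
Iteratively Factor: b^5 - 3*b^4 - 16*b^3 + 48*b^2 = (b - 3)*(b^4 - 16*b^2) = b*(b - 3)*(b^3 - 16*b) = b^2*(b - 3)*(b^2 - 16) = b^2*(b - 4)*(b - 3)*(b + 4)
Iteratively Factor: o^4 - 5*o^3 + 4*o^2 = (o)*(o^3 - 5*o^2 + 4*o) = o^2*(o^2 - 5*o + 4) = o^2*(o - 1)*(o - 4)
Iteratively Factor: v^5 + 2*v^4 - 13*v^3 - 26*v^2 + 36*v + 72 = (v - 3)*(v^4 + 5*v^3 + 2*v^2 - 20*v - 24) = (v - 3)*(v + 2)*(v^3 + 3*v^2 - 4*v - 12) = (v - 3)*(v + 2)^2*(v^2 + v - 6) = (v - 3)*(v + 2)^2*(v + 3)*(v - 2)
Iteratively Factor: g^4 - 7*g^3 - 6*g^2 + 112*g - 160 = (g - 2)*(g^3 - 5*g^2 - 16*g + 80) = (g - 4)*(g - 2)*(g^2 - g - 20) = (g - 4)*(g - 2)*(g + 4)*(g - 5)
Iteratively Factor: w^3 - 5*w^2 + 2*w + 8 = (w + 1)*(w^2 - 6*w + 8) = (w - 2)*(w + 1)*(w - 4)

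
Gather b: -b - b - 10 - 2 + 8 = -2*b - 4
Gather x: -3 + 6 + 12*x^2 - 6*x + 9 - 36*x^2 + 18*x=-24*x^2 + 12*x + 12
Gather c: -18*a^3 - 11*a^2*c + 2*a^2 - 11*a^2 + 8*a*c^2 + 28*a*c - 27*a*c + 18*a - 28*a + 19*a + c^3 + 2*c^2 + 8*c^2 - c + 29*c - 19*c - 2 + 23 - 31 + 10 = -18*a^3 - 9*a^2 + 9*a + c^3 + c^2*(8*a + 10) + c*(-11*a^2 + a + 9)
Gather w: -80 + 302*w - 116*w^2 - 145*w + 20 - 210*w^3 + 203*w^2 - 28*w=-210*w^3 + 87*w^2 + 129*w - 60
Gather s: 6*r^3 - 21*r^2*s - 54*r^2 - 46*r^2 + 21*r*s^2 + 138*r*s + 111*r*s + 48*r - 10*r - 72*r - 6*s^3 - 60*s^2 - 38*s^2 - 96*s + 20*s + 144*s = 6*r^3 - 100*r^2 - 34*r - 6*s^3 + s^2*(21*r - 98) + s*(-21*r^2 + 249*r + 68)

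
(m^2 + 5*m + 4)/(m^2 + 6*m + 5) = (m + 4)/(m + 5)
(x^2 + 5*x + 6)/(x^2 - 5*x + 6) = (x^2 + 5*x + 6)/(x^2 - 5*x + 6)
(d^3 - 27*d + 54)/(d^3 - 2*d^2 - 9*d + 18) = (d^2 + 3*d - 18)/(d^2 + d - 6)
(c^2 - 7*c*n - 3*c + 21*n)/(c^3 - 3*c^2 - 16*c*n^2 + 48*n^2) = (c - 7*n)/(c^2 - 16*n^2)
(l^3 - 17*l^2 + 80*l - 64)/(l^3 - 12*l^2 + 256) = (l - 1)/(l + 4)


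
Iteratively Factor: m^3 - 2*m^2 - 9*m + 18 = (m + 3)*(m^2 - 5*m + 6) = (m - 2)*(m + 3)*(m - 3)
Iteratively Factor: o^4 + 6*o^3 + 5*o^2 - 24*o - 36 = (o + 2)*(o^3 + 4*o^2 - 3*o - 18) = (o + 2)*(o + 3)*(o^2 + o - 6) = (o + 2)*(o + 3)^2*(o - 2)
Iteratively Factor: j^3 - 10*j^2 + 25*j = (j)*(j^2 - 10*j + 25) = j*(j - 5)*(j - 5)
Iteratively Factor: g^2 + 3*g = (g)*(g + 3)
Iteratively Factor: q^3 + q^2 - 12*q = (q + 4)*(q^2 - 3*q) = q*(q + 4)*(q - 3)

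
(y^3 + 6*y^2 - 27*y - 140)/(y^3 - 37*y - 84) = (y^2 + 2*y - 35)/(y^2 - 4*y - 21)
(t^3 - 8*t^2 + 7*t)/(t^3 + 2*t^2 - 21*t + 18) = t*(t - 7)/(t^2 + 3*t - 18)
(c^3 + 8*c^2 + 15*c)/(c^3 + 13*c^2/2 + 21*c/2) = 2*(c + 5)/(2*c + 7)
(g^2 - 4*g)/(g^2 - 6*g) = (g - 4)/(g - 6)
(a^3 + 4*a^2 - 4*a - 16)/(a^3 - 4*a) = (a + 4)/a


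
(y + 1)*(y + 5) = y^2 + 6*y + 5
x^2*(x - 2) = x^3 - 2*x^2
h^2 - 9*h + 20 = (h - 5)*(h - 4)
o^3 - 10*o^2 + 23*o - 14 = (o - 7)*(o - 2)*(o - 1)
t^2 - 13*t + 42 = (t - 7)*(t - 6)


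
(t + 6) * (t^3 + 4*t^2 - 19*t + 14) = t^4 + 10*t^3 + 5*t^2 - 100*t + 84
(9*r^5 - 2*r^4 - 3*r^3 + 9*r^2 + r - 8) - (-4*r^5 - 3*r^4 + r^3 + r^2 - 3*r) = 13*r^5 + r^4 - 4*r^3 + 8*r^2 + 4*r - 8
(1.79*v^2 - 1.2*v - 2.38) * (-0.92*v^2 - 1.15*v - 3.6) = -1.6468*v^4 - 0.9545*v^3 - 2.8744*v^2 + 7.057*v + 8.568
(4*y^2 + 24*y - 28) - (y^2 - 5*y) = 3*y^2 + 29*y - 28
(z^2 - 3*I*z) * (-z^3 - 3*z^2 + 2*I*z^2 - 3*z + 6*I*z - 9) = -z^5 - 3*z^4 + 5*I*z^4 + 3*z^3 + 15*I*z^3 + 9*z^2 + 9*I*z^2 + 27*I*z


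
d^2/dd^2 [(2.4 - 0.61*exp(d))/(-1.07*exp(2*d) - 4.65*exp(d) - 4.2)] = (0.698389*exp(4*d) - 14.026095*exp(3*d) - 52.27164*exp(2*d) - 20.6649*exp(d) + 57.6324)*exp(d)/(1.225043*exp(6*d) + 15.971355*exp(5*d) + 83.833965*exp(4*d) + 225.927225*exp(3*d) + 329.0679*exp(2*d) + 246.078*exp(d) + 74.088)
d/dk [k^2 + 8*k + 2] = 2*k + 8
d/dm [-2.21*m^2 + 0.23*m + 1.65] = 0.23 - 4.42*m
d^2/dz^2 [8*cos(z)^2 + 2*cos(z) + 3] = -2*cos(z) - 16*cos(2*z)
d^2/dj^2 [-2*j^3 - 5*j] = -12*j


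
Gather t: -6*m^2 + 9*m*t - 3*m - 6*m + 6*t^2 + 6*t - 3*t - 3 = -6*m^2 - 9*m + 6*t^2 + t*(9*m + 3) - 3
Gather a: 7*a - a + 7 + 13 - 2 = 6*a + 18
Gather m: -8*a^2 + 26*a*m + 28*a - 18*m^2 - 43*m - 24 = -8*a^2 + 28*a - 18*m^2 + m*(26*a - 43) - 24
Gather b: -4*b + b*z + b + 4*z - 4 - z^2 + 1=b*(z - 3) - z^2 + 4*z - 3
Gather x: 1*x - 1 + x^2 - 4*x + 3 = x^2 - 3*x + 2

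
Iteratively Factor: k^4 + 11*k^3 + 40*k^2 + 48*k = (k + 4)*(k^3 + 7*k^2 + 12*k) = (k + 3)*(k + 4)*(k^2 + 4*k) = k*(k + 3)*(k + 4)*(k + 4)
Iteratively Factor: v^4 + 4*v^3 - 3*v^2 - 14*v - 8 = (v + 4)*(v^3 - 3*v - 2) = (v + 1)*(v + 4)*(v^2 - v - 2) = (v + 1)^2*(v + 4)*(v - 2)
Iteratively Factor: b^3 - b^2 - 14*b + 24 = (b - 2)*(b^2 + b - 12) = (b - 3)*(b - 2)*(b + 4)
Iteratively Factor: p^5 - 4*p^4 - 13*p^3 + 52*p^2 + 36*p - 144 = (p - 4)*(p^4 - 13*p^2 + 36) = (p - 4)*(p - 3)*(p^3 + 3*p^2 - 4*p - 12) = (p - 4)*(p - 3)*(p - 2)*(p^2 + 5*p + 6) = (p - 4)*(p - 3)*(p - 2)*(p + 3)*(p + 2)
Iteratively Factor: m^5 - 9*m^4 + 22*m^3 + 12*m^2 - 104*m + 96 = (m - 4)*(m^4 - 5*m^3 + 2*m^2 + 20*m - 24) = (m - 4)*(m - 2)*(m^3 - 3*m^2 - 4*m + 12) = (m - 4)*(m - 2)^2*(m^2 - m - 6) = (m - 4)*(m - 3)*(m - 2)^2*(m + 2)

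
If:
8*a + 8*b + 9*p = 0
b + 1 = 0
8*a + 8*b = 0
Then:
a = 1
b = -1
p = 0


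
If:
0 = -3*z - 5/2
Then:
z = -5/6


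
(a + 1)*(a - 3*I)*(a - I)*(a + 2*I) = a^4 + a^3 - 2*I*a^3 + 5*a^2 - 2*I*a^2 + 5*a - 6*I*a - 6*I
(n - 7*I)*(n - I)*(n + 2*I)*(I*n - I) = I*n^4 + 6*n^3 - I*n^3 - 6*n^2 + 9*I*n^2 + 14*n - 9*I*n - 14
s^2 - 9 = (s - 3)*(s + 3)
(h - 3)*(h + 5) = h^2 + 2*h - 15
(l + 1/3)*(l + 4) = l^2 + 13*l/3 + 4/3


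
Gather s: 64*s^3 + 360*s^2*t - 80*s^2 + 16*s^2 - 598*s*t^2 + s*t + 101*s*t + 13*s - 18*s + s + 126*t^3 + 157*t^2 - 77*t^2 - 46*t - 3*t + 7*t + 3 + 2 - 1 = 64*s^3 + s^2*(360*t - 64) + s*(-598*t^2 + 102*t - 4) + 126*t^3 + 80*t^2 - 42*t + 4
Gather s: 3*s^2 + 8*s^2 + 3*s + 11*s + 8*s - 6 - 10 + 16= 11*s^2 + 22*s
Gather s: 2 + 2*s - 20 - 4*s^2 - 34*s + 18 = -4*s^2 - 32*s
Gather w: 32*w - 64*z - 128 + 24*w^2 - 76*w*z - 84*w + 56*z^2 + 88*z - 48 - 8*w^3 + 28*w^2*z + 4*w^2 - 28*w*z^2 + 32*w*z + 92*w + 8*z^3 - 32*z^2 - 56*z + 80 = -8*w^3 + w^2*(28*z + 28) + w*(-28*z^2 - 44*z + 40) + 8*z^3 + 24*z^2 - 32*z - 96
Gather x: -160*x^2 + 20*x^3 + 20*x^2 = 20*x^3 - 140*x^2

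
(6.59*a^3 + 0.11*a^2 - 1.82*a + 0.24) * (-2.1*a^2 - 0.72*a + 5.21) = -13.839*a^5 - 4.9758*a^4 + 38.0767*a^3 + 1.3795*a^2 - 9.655*a + 1.2504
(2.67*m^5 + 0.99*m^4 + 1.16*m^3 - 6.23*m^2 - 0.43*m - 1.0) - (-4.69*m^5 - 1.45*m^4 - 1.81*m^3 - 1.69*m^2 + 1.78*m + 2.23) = 7.36*m^5 + 2.44*m^4 + 2.97*m^3 - 4.54*m^2 - 2.21*m - 3.23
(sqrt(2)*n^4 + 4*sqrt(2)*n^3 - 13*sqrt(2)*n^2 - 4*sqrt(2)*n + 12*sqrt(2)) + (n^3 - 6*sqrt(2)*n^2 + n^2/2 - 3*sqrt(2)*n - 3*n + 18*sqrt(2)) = sqrt(2)*n^4 + n^3 + 4*sqrt(2)*n^3 - 19*sqrt(2)*n^2 + n^2/2 - 7*sqrt(2)*n - 3*n + 30*sqrt(2)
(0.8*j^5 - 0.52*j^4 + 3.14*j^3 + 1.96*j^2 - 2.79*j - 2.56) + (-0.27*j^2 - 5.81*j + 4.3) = 0.8*j^5 - 0.52*j^4 + 3.14*j^3 + 1.69*j^2 - 8.6*j + 1.74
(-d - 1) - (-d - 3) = 2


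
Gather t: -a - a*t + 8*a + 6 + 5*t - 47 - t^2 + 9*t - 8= 7*a - t^2 + t*(14 - a) - 49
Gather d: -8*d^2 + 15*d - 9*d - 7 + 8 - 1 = -8*d^2 + 6*d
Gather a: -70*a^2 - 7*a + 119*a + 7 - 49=-70*a^2 + 112*a - 42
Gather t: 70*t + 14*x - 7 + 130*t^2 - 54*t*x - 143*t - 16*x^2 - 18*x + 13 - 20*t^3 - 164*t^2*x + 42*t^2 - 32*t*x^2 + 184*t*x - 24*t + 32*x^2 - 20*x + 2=-20*t^3 + t^2*(172 - 164*x) + t*(-32*x^2 + 130*x - 97) + 16*x^2 - 24*x + 8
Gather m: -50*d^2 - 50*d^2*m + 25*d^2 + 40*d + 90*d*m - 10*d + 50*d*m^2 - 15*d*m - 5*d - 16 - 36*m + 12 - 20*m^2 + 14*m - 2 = -25*d^2 + 25*d + m^2*(50*d - 20) + m*(-50*d^2 + 75*d - 22) - 6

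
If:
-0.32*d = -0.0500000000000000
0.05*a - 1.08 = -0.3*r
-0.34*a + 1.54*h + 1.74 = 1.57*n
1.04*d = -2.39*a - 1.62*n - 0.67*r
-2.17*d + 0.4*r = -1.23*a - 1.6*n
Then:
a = -1.33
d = 0.16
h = -1.14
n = 0.28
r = 3.82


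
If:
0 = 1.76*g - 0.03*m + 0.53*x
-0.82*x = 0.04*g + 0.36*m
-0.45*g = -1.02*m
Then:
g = 0.00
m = 0.00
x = 0.00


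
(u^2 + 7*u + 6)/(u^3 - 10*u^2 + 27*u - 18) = (u^2 + 7*u + 6)/(u^3 - 10*u^2 + 27*u - 18)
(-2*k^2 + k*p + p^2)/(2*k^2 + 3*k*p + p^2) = (-k + p)/(k + p)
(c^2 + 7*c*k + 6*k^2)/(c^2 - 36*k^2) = (c + k)/(c - 6*k)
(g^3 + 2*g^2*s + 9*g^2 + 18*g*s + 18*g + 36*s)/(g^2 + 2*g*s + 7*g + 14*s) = (g^2 + 9*g + 18)/(g + 7)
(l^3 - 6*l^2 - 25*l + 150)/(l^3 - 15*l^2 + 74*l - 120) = (l + 5)/(l - 4)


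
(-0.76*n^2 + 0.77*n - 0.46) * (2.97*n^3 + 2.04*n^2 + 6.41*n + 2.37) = -2.2572*n^5 + 0.7365*n^4 - 4.667*n^3 + 2.1961*n^2 - 1.1237*n - 1.0902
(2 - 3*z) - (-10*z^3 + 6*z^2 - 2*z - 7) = 10*z^3 - 6*z^2 - z + 9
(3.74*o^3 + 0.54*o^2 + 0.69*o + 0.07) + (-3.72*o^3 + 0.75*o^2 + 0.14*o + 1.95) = 0.02*o^3 + 1.29*o^2 + 0.83*o + 2.02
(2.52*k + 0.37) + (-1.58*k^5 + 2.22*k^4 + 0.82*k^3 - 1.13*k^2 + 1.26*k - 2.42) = -1.58*k^5 + 2.22*k^4 + 0.82*k^3 - 1.13*k^2 + 3.78*k - 2.05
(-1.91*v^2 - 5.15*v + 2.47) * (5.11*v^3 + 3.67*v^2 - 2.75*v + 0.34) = -9.7601*v^5 - 33.3262*v^4 - 1.0263*v^3 + 22.578*v^2 - 8.5435*v + 0.8398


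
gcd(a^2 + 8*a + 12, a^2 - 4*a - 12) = a + 2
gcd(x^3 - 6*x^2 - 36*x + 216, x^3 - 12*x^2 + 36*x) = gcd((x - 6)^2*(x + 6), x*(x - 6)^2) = x^2 - 12*x + 36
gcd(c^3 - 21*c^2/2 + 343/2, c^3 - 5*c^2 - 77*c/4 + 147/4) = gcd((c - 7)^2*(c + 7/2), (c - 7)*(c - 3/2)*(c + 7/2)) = c^2 - 7*c/2 - 49/2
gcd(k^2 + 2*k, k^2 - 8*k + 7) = 1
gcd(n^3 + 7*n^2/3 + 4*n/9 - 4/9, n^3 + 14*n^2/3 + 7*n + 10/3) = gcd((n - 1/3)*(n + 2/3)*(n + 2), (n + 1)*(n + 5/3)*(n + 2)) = n + 2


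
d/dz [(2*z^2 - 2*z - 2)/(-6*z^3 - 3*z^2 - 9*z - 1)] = 4*(3*z^4 - 6*z^3 - 15*z^2 - 4*z - 4)/(36*z^6 + 36*z^5 + 117*z^4 + 66*z^3 + 87*z^2 + 18*z + 1)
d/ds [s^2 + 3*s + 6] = 2*s + 3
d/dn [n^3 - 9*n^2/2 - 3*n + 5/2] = 3*n^2 - 9*n - 3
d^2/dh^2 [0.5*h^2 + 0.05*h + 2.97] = 1.00000000000000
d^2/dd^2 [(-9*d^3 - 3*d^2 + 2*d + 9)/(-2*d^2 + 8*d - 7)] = 2*(490*d^3 - 1746*d^2 + 1839*d - 415)/(8*d^6 - 96*d^5 + 468*d^4 - 1184*d^3 + 1638*d^2 - 1176*d + 343)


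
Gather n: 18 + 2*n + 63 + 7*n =9*n + 81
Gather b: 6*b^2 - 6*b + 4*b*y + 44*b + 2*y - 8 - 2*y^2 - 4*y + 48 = 6*b^2 + b*(4*y + 38) - 2*y^2 - 2*y + 40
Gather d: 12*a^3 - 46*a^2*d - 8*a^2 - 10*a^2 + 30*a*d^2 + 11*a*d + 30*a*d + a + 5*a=12*a^3 - 18*a^2 + 30*a*d^2 + 6*a + d*(-46*a^2 + 41*a)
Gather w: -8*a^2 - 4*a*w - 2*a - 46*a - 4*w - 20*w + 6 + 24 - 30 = -8*a^2 - 48*a + w*(-4*a - 24)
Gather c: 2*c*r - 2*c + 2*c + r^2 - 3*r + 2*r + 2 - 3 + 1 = 2*c*r + r^2 - r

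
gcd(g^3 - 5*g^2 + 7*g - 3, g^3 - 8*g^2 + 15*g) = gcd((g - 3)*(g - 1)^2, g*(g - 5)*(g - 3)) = g - 3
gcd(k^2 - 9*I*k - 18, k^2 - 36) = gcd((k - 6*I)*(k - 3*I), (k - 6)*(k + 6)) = 1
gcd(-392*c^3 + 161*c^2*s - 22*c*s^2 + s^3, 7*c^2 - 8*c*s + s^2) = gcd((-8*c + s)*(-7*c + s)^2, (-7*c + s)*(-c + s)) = -7*c + s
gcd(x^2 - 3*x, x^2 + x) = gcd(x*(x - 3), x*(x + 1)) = x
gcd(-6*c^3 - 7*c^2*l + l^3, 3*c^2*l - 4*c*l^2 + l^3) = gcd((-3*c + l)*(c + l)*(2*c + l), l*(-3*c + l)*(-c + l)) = 3*c - l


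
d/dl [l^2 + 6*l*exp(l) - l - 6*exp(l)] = 6*l*exp(l) + 2*l - 1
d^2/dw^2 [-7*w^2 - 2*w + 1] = -14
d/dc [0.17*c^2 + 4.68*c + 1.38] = 0.34*c + 4.68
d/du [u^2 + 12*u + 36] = 2*u + 12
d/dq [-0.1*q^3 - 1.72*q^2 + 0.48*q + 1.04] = -0.3*q^2 - 3.44*q + 0.48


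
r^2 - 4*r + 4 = (r - 2)^2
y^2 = y^2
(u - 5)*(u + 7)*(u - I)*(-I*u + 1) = -I*u^4 - 2*I*u^3 + 34*I*u^2 - 2*I*u + 35*I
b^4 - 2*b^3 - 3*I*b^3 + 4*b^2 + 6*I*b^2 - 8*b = b*(b - 2)*(b - 4*I)*(b + I)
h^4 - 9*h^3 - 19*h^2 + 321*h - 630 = (h - 7)*(h - 5)*(h - 3)*(h + 6)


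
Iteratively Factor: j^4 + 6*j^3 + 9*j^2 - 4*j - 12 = (j + 3)*(j^3 + 3*j^2 - 4) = (j + 2)*(j + 3)*(j^2 + j - 2) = (j - 1)*(j + 2)*(j + 3)*(j + 2)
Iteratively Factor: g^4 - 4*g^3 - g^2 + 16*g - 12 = (g - 3)*(g^3 - g^2 - 4*g + 4) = (g - 3)*(g - 2)*(g^2 + g - 2) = (g - 3)*(g - 2)*(g + 2)*(g - 1)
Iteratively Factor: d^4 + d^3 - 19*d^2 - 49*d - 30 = (d - 5)*(d^3 + 6*d^2 + 11*d + 6) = (d - 5)*(d + 3)*(d^2 + 3*d + 2) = (d - 5)*(d + 2)*(d + 3)*(d + 1)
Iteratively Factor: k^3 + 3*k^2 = (k + 3)*(k^2) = k*(k + 3)*(k)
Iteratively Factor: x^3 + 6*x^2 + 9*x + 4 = (x + 1)*(x^2 + 5*x + 4) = (x + 1)*(x + 4)*(x + 1)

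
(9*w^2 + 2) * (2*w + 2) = 18*w^3 + 18*w^2 + 4*w + 4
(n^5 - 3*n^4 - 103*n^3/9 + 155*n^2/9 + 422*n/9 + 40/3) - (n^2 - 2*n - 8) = n^5 - 3*n^4 - 103*n^3/9 + 146*n^2/9 + 440*n/9 + 64/3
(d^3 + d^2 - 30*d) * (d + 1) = d^4 + 2*d^3 - 29*d^2 - 30*d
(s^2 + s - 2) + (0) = s^2 + s - 2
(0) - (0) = 0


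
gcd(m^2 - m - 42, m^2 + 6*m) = m + 6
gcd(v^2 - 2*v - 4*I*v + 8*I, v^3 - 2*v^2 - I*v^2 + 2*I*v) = v - 2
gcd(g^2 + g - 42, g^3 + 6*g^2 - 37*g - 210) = g^2 + g - 42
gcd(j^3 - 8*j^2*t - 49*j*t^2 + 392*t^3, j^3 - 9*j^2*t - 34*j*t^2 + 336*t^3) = j^2 - 15*j*t + 56*t^2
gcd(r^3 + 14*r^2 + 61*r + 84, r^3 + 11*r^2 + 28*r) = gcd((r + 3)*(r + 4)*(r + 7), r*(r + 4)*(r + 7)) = r^2 + 11*r + 28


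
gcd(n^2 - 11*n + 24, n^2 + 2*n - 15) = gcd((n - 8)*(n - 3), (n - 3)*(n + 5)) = n - 3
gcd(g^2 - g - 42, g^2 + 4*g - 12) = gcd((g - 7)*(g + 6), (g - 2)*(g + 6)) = g + 6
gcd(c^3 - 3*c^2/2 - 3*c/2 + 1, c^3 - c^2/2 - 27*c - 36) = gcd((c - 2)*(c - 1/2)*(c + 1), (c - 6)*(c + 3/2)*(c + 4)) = 1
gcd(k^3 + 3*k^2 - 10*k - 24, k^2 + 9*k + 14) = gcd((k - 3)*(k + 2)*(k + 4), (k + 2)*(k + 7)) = k + 2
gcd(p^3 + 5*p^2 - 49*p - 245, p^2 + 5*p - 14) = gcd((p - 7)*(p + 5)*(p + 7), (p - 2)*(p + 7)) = p + 7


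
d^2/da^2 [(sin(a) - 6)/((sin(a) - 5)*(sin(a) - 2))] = (-sin(a)^5 + 17*sin(a)^4 - 64*sin(a)^3 - 52*sin(a)^2 + 512*sin(a) - 328)/((sin(a) - 5)^3*(sin(a) - 2)^3)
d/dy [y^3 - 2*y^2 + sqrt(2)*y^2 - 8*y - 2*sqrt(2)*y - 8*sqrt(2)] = 3*y^2 - 4*y + 2*sqrt(2)*y - 8 - 2*sqrt(2)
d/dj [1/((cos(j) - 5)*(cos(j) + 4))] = (-sin(j) + sin(2*j))/((cos(j) - 5)^2*(cos(j) + 4)^2)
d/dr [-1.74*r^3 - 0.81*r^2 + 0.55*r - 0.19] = -5.22*r^2 - 1.62*r + 0.55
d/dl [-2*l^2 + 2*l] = 2 - 4*l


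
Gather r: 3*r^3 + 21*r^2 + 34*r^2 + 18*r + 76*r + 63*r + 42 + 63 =3*r^3 + 55*r^2 + 157*r + 105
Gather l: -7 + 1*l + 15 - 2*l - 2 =6 - l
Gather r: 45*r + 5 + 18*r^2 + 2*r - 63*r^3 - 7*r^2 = -63*r^3 + 11*r^2 + 47*r + 5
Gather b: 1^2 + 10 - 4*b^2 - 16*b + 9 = -4*b^2 - 16*b + 20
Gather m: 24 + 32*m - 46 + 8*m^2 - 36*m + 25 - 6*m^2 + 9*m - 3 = 2*m^2 + 5*m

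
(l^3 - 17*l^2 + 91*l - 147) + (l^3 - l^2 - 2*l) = 2*l^3 - 18*l^2 + 89*l - 147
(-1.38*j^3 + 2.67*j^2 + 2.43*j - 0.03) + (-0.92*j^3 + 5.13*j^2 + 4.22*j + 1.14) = -2.3*j^3 + 7.8*j^2 + 6.65*j + 1.11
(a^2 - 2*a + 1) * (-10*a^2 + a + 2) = -10*a^4 + 21*a^3 - 10*a^2 - 3*a + 2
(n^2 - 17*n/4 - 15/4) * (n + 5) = n^3 + 3*n^2/4 - 25*n - 75/4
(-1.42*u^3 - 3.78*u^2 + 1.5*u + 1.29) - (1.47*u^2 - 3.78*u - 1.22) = -1.42*u^3 - 5.25*u^2 + 5.28*u + 2.51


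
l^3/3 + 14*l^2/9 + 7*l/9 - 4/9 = (l/3 + 1/3)*(l - 1/3)*(l + 4)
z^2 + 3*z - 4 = (z - 1)*(z + 4)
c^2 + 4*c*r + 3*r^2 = (c + r)*(c + 3*r)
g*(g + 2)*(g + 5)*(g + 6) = g^4 + 13*g^3 + 52*g^2 + 60*g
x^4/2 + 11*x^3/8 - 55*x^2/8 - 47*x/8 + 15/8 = (x/2 + 1/2)*(x - 3)*(x - 1/4)*(x + 5)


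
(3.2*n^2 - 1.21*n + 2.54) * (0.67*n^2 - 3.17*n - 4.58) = 2.144*n^4 - 10.9547*n^3 - 9.1185*n^2 - 2.51*n - 11.6332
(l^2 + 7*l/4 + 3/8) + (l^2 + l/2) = 2*l^2 + 9*l/4 + 3/8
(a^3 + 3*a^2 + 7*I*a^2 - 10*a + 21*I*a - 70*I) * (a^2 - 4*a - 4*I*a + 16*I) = a^5 - a^4 + 3*I*a^4 + 6*a^3 - 3*I*a^3 + 12*a^2 - 66*I*a^2 - 616*a + 120*I*a + 1120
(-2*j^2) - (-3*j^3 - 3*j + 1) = 3*j^3 - 2*j^2 + 3*j - 1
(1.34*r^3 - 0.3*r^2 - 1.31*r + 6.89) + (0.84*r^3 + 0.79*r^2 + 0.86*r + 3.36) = 2.18*r^3 + 0.49*r^2 - 0.45*r + 10.25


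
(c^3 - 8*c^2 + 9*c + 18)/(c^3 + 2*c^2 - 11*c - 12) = (c - 6)/(c + 4)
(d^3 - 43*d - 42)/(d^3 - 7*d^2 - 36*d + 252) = (d + 1)/(d - 6)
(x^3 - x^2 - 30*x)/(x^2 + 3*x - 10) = x*(x - 6)/(x - 2)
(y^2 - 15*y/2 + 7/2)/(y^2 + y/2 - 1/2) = (y - 7)/(y + 1)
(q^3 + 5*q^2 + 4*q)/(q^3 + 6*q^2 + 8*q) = (q + 1)/(q + 2)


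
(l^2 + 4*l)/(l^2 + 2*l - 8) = l/(l - 2)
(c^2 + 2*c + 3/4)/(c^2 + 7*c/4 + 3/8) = 2*(2*c + 1)/(4*c + 1)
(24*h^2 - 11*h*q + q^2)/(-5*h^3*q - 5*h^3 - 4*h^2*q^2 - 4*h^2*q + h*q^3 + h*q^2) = (-24*h^2 + 11*h*q - q^2)/(h*(5*h^2*q + 5*h^2 + 4*h*q^2 + 4*h*q - q^3 - q^2))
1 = 1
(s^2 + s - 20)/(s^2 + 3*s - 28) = (s + 5)/(s + 7)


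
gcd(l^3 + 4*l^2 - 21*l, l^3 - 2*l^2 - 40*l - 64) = 1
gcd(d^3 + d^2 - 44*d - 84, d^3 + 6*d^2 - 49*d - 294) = d^2 - d - 42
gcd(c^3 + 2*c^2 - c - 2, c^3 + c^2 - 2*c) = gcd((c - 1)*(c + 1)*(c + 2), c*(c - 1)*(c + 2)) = c^2 + c - 2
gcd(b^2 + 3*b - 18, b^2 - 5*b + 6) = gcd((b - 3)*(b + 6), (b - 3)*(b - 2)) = b - 3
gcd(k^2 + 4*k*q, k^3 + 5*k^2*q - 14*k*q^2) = k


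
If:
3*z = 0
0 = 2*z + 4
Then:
No Solution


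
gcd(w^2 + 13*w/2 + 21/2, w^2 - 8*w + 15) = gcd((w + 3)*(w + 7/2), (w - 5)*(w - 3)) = 1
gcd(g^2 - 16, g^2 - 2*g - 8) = g - 4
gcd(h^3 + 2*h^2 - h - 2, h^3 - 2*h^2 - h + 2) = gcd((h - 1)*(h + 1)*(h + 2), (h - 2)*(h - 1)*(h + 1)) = h^2 - 1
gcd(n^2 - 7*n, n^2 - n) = n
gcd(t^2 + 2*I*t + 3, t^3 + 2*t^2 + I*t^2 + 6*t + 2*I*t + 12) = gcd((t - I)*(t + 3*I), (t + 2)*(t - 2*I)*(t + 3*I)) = t + 3*I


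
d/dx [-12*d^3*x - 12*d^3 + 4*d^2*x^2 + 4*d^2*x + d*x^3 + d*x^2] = d*(-12*d^2 + 8*d*x + 4*d + 3*x^2 + 2*x)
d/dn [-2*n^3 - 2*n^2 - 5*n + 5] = -6*n^2 - 4*n - 5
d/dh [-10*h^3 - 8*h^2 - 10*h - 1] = -30*h^2 - 16*h - 10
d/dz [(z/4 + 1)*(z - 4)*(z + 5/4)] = 3*z^2/4 + 5*z/8 - 4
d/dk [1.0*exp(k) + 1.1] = 1.0*exp(k)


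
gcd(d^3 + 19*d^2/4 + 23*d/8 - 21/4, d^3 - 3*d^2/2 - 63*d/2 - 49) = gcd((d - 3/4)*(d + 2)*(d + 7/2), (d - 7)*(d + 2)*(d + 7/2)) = d^2 + 11*d/2 + 7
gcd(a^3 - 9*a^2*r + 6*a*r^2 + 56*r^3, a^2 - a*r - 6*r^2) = a + 2*r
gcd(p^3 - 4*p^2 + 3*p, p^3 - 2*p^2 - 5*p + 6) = p^2 - 4*p + 3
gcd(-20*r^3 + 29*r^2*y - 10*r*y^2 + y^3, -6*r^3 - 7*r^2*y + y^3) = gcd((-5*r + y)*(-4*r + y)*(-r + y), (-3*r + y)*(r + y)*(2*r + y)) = 1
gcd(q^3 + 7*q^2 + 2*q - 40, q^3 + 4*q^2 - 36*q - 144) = q + 4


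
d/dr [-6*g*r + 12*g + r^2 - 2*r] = -6*g + 2*r - 2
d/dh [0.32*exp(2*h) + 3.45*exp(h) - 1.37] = (0.64*exp(h) + 3.45)*exp(h)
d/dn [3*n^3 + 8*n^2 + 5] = n*(9*n + 16)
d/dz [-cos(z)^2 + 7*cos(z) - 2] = (2*cos(z) - 7)*sin(z)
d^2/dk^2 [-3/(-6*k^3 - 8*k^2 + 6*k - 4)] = 3*(-(9*k + 4)*(3*k^3 + 4*k^2 - 3*k + 2) + (9*k^2 + 8*k - 3)^2)/(3*k^3 + 4*k^2 - 3*k + 2)^3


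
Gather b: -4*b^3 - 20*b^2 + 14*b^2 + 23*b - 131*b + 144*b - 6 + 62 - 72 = -4*b^3 - 6*b^2 + 36*b - 16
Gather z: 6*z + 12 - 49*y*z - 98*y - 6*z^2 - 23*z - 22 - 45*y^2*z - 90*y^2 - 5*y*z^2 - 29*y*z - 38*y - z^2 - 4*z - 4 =-90*y^2 - 136*y + z^2*(-5*y - 7) + z*(-45*y^2 - 78*y - 21) - 14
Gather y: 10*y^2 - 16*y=10*y^2 - 16*y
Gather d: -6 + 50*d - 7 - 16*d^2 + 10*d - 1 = -16*d^2 + 60*d - 14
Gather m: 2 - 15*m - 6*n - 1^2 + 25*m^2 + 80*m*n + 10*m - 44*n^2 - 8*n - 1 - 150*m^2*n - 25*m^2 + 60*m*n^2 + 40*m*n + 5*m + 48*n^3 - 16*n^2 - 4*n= -150*m^2*n + m*(60*n^2 + 120*n) + 48*n^3 - 60*n^2 - 18*n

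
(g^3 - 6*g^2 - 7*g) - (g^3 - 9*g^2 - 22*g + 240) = 3*g^2 + 15*g - 240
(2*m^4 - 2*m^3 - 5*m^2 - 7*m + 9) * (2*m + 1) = 4*m^5 - 2*m^4 - 12*m^3 - 19*m^2 + 11*m + 9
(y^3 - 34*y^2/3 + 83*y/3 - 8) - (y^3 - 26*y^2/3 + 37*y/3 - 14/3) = -8*y^2/3 + 46*y/3 - 10/3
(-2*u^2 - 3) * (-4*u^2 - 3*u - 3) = 8*u^4 + 6*u^3 + 18*u^2 + 9*u + 9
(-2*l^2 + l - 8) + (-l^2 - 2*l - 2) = -3*l^2 - l - 10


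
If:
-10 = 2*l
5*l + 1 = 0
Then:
No Solution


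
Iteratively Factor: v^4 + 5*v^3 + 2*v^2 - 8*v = (v)*(v^3 + 5*v^2 + 2*v - 8) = v*(v + 2)*(v^2 + 3*v - 4) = v*(v - 1)*(v + 2)*(v + 4)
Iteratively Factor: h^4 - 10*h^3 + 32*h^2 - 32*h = (h)*(h^3 - 10*h^2 + 32*h - 32) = h*(h - 2)*(h^2 - 8*h + 16) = h*(h - 4)*(h - 2)*(h - 4)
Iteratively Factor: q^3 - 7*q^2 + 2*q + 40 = (q + 2)*(q^2 - 9*q + 20) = (q - 5)*(q + 2)*(q - 4)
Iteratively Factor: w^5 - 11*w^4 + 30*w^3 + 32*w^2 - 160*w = (w - 4)*(w^4 - 7*w^3 + 2*w^2 + 40*w) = (w - 4)*(w + 2)*(w^3 - 9*w^2 + 20*w) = w*(w - 4)*(w + 2)*(w^2 - 9*w + 20) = w*(w - 4)^2*(w + 2)*(w - 5)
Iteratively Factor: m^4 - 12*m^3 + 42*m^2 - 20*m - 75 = (m + 1)*(m^3 - 13*m^2 + 55*m - 75) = (m - 5)*(m + 1)*(m^2 - 8*m + 15) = (m - 5)*(m - 3)*(m + 1)*(m - 5)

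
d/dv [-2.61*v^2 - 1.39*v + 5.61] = -5.22*v - 1.39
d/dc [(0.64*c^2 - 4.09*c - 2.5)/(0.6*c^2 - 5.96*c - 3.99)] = (-1.3604*c^2 - 2.1072*c + 1.4191)/(0.36*c^4 - 7.152*c^3 + 30.7336*c^2 + 47.5608*c + 15.9201)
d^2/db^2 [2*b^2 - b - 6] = 4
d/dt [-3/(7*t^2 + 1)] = 42*t/(7*t^2 + 1)^2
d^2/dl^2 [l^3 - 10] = 6*l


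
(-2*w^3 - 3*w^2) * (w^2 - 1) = -2*w^5 - 3*w^4 + 2*w^3 + 3*w^2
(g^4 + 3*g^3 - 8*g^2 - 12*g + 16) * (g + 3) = g^5 + 6*g^4 + g^3 - 36*g^2 - 20*g + 48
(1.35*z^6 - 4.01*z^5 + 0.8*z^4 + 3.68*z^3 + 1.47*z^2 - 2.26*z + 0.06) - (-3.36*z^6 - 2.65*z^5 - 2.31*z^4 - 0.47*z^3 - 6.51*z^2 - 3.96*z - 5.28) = 4.71*z^6 - 1.36*z^5 + 3.11*z^4 + 4.15*z^3 + 7.98*z^2 + 1.7*z + 5.34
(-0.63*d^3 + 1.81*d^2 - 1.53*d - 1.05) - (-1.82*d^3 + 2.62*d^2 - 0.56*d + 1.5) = 1.19*d^3 - 0.81*d^2 - 0.97*d - 2.55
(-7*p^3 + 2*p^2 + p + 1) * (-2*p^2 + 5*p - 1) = 14*p^5 - 39*p^4 + 15*p^3 + p^2 + 4*p - 1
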